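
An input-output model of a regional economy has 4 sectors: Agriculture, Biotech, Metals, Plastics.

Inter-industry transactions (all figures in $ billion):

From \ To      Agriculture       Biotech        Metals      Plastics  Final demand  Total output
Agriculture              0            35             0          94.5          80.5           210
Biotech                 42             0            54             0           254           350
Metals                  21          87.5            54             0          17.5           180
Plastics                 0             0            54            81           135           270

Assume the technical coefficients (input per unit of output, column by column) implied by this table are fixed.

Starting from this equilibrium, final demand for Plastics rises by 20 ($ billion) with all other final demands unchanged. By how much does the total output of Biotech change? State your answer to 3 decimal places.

Δx_B = 2.904

Technical coefficients a_ij = z_ij / X_j:
  a_AA = 0/210 = 0.00, a_BA = 42/210 = 0.20, a_MA = 21/210 = 0.10, a_PA = 0/210 = 0.00
  a_AB = 35/350 = 0.10, a_BB = 0/350 = 0.00, a_MB = 87.5/350 = 0.25, a_PB = 0/350 = 0.00
  a_AM = 0/180 = 0.00, a_BM = 54/180 = 0.30, a_MM = 54/180 = 0.30, a_PM = 54/180 = 0.30
  a_AP = 94.5/270 = 0.35, a_BP = 0/270 = 0.00, a_MP = 0/270 = 0.00, a_PP = 81/270 = 0.30
I − A =
  [   1.00    -0.10     0.00    -0.35]
  [  -0.20     1.00    -0.30     0.00]
  [  -0.10    -0.25     0.70     0.00]
  [   0.00     0.00    -0.30     0.70]
Compute the cofactors C_ij = (−1)^(i+j)·(3×3 minor ij) of I−A; the adjugate is their transpose:
adj(I−A) = Cᵀ =
  [ 0.43750   0.07525   0.12600   0.21875]
  [ 0.11900   0.47950   0.23100   0.05950]
  [ 0.10500   0.18200   0.68600   0.05250]
  [ 0.04500   0.07800   0.29400   0.60800]
det(I−A) = Σ_j (I−A)_1j·C_1j = (1.00)(0.43750) + (-0.10)(0.11900) + (0.00)(0.10500) + (-0.35)(0.04500) = 0.40985
(I − A)⁻¹ = adj(I−A) / det(I−A) ≈
  [   1.0675     0.1836     0.3074     0.5337]
  [   0.2904     1.1699     0.5636     0.1452]
  [   0.2562     0.4441     1.6738     0.1281]
  [   0.1098     0.1903     0.7173     1.4835]
Δx = (I − A)⁻¹ Δd with Δd having +20 in the Plastics component and 0 elsewhere.
So Δx_B = L_BP · (+20), where L_BP = adj(I−A)_BP / det(I−A) = 0.05950 / 0.40985.
Δx_B = 0.05950 × (+20) / 0.40985 = 1.19 / 0.40985 ≈ 2.904.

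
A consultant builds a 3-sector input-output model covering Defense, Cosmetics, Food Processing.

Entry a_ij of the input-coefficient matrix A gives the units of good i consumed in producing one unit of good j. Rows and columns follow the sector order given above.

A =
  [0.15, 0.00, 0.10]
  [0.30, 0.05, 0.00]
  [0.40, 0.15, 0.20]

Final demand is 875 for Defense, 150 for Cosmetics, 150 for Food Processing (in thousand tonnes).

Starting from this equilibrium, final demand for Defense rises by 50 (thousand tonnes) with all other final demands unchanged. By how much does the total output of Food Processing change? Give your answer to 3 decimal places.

Δx_F = 35.211

I − A =
  [   0.85     0.00    -0.10]
  [  -0.30     0.95     0.00]
  [  -0.40    -0.15     0.80]
Cofactors of I−A, C_ij = (−1)^(i+j)·(minor ij) (rows/columns in the sector order above):
  C_11 = (0.95)(0.80) − (0.00)(-0.15) = 0.7600
  C_12 = −[(-0.30)(0.80) − (0.00)(-0.40)] = 0.2400
  C_13 = (-0.30)(-0.15) − (0.95)(-0.40) = 0.4250
  C_21 = −[(0.00)(0.80) − (-0.10)(-0.15)] = 0.0150
  C_22 = (0.85)(0.80) − (-0.10)(-0.40) = 0.6400
  C_23 = −[(0.85)(-0.15) − (0.00)(-0.40)] = 0.1275
  C_31 = (0.00)(0.00) − (-0.10)(0.95) = 0.0950
  C_32 = −[(0.85)(0.00) − (-0.10)(-0.30)] = 0.0300
  C_33 = (0.85)(0.95) − (0.00)(-0.30) = 0.8075
det(I−A) = Σ_j (I−A)_1j·C_1j = (0.85)(0.7600) + (0.00)(0.2400) + (-0.10)(0.4250) = 0.6035
adj(I−A) = Cᵀ =
  [ 0.7600   0.0150   0.0950]
  [ 0.2400   0.6400   0.0300]
  [ 0.4250   0.1275   0.8075]
(I − A)⁻¹ = adj(I−A) / det(I−A) ≈
  [   1.2593     0.0249     0.1574]
  [   0.3977     1.0605     0.0497]
  [   0.7042     0.2113     1.3380]
Δx = (I − A)⁻¹ Δd with Δd having +50 in the Defense component and 0 elsewhere.
So Δx_F = L_FD · (+50), where L_FD = adj(I−A)_FD / det(I−A) = 0.4250 / 0.6035.
Δx_F = 0.4250 × (+50) / 0.6035 = 21.25 / 0.6035 ≈ 35.211.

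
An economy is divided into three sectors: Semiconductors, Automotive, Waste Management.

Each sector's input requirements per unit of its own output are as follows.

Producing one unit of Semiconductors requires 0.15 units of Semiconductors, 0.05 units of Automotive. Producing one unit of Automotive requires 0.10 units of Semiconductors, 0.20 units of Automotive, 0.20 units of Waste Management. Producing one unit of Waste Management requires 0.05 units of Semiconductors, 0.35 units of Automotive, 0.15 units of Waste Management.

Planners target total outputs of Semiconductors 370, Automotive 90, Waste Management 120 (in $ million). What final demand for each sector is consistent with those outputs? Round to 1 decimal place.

I − A =
  [   0.85    -0.10    -0.05]
  [  -0.05     0.80    -0.35]
  [   0.00    -0.20     0.85]
d = (I − A) x:
  d_1 = (+0.85)·370 + (-0.10)·90 + (-0.05)·120 = 299.5
  d_2 = (-0.05)·370 + (+0.80)·90 + (-0.35)·120 = 11.5
  d_3 = (+0.00)·370 + (-0.20)·90 + (+0.85)·120 = 84.0

d_1 = 299.5, d_2 = 11.5, d_3 = 84.0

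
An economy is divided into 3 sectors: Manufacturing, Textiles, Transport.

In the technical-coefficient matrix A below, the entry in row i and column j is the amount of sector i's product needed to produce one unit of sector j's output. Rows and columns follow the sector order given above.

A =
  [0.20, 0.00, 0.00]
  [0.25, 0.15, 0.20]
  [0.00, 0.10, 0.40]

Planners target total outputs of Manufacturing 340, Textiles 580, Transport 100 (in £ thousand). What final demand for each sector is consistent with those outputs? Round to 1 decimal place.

d_1 = 272.0, d_2 = 388.0, d_3 = 2.0

I − A =
  [   0.80     0.00     0.00]
  [  -0.25     0.85    -0.20]
  [   0.00    -0.10     0.60]
d = (I − A) x:
  d_1 = (+0.80)·340 + (+0.00)·580 + (+0.00)·100 = 272.0
  d_2 = (-0.25)·340 + (+0.85)·580 + (-0.20)·100 = 388.0
  d_3 = (+0.00)·340 + (-0.10)·580 + (+0.60)·100 = 2.0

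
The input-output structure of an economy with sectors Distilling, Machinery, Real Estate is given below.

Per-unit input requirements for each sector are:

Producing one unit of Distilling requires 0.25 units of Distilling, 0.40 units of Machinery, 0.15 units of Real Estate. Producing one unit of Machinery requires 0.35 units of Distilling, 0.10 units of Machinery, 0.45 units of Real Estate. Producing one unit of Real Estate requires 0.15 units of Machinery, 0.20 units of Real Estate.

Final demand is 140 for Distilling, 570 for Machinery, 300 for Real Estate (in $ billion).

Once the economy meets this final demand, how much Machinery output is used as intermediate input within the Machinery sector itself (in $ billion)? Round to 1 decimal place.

I − A =
  [   0.75    -0.35     0.00]
  [  -0.40     0.90    -0.15]
  [  -0.15    -0.45     0.80]
Cofactors of I−A, C_ij = (−1)^(i+j)·(minor ij) (rows/columns in the sector order above):
  C_11 = (0.90)(0.80) − (-0.15)(-0.45) = 0.6525
  C_12 = −[(-0.40)(0.80) − (-0.15)(-0.15)] = 0.3425
  C_13 = (-0.40)(-0.45) − (0.90)(-0.15) = 0.3150
  C_21 = −[(-0.35)(0.80) − (0.00)(-0.45)] = 0.2800
  C_22 = (0.75)(0.80) − (0.00)(-0.15) = 0.6000
  C_23 = −[(0.75)(-0.45) − (-0.35)(-0.15)] = 0.3900
  C_31 = (-0.35)(-0.15) − (0.00)(0.90) = 0.0525
  C_32 = −[(0.75)(-0.15) − (0.00)(-0.40)] = 0.1125
  C_33 = (0.75)(0.90) − (-0.35)(-0.40) = 0.5350
det(I−A) = Σ_j (I−A)_1j·C_1j = (0.75)(0.6525) + (-0.35)(0.3425) + (0.00)(0.3150) = 0.3695
adj(I−A) = Cᵀ =
  [ 0.6525   0.2800   0.0525]
  [ 0.3425   0.6000   0.1125]
  [ 0.3150   0.3900   0.5350]
(I − A)⁻¹ = adj(I−A) / det(I−A) ≈
  [   1.7659     0.7578     0.1421]
  [   0.9269     1.6238     0.3045]
  [   0.8525     1.0555     1.4479]
First solve x = (I − A)⁻¹ d = adj(I−A)·d / det(I−A); in particular x_2 = (0.3425·140 + 0.6000·570 + 0.1125·300) / 0.3695 = 423.70 / 0.3695 ≈ 1146.685.
Intermediate flow from 2 to 2: z_22 = a_22 · x_2 = 0.10 × 423.70 / 0.3695 = 42.37 / 0.3695 ≈ 114.7.

z_22 = 114.7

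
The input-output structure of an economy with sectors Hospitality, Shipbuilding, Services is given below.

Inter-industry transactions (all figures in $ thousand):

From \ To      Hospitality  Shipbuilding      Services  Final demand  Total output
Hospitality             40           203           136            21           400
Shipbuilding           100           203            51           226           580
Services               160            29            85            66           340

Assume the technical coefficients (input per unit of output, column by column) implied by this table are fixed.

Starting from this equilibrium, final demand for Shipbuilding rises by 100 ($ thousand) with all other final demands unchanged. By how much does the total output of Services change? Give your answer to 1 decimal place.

Δx_3 = 78.3

Technical coefficients a_ij = z_ij / X_j:
  a_11 = 40/400 = 0.10, a_21 = 100/400 = 0.25, a_31 = 160/400 = 0.40
  a_12 = 203/580 = 0.35, a_22 = 203/580 = 0.35, a_32 = 29/580 = 0.05
  a_13 = 136/340 = 0.40, a_23 = 51/340 = 0.15, a_33 = 85/340 = 0.25
I − A =
  [   0.90    -0.35    -0.40]
  [  -0.25     0.65    -0.15]
  [  -0.40    -0.05     0.75]
Cofactors of I−A, C_ij = (−1)^(i+j)·(minor ij) (rows/columns in the sector order above):
  C_11 = (0.65)(0.75) − (-0.15)(-0.05) = 0.4800
  C_12 = −[(-0.25)(0.75) − (-0.15)(-0.40)] = 0.2475
  C_13 = (-0.25)(-0.05) − (0.65)(-0.40) = 0.2725
  C_21 = −[(-0.35)(0.75) − (-0.40)(-0.05)] = 0.2825
  C_22 = (0.90)(0.75) − (-0.40)(-0.40) = 0.5150
  C_23 = −[(0.90)(-0.05) − (-0.35)(-0.40)] = 0.1850
  C_31 = (-0.35)(-0.15) − (-0.40)(0.65) = 0.3125
  C_32 = −[(0.90)(-0.15) − (-0.40)(-0.25)] = 0.2350
  C_33 = (0.90)(0.65) − (-0.35)(-0.25) = 0.4975
det(I−A) = Σ_j (I−A)_1j·C_1j = (0.90)(0.4800) + (-0.35)(0.2475) + (-0.40)(0.2725) = 0.236375
adj(I−A) = Cᵀ =
  [ 0.4800   0.2825   0.3125]
  [ 0.2475   0.5150   0.2350]
  [ 0.2725   0.1850   0.4975]
(I − A)⁻¹ = adj(I−A) / det(I−A) ≈
  [   2.0307     1.1951     1.3221]
  [   1.0471     2.1787     0.9942]
  [   1.1528     0.7827     2.1047]
Δx = (I − A)⁻¹ Δd with Δd having +100 in the Shipbuilding component and 0 elsewhere.
So Δx_3 = L_32 · (+100), where L_32 = adj(I−A)_32 / det(I−A) = 0.1850 / 0.236375.
Δx_3 = 0.1850 × (+100) / 0.236375 = 18.50 / 0.236375 ≈ 78.3.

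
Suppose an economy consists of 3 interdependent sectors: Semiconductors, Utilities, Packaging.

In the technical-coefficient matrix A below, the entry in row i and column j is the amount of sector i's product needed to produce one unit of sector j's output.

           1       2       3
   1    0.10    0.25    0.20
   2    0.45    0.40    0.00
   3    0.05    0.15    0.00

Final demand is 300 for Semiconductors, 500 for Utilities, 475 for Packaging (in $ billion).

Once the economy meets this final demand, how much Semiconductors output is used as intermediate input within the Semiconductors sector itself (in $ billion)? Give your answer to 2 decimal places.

z_11 = 92.40

I − A =
  [   0.90    -0.25    -0.20]
  [  -0.45     0.60     0.00]
  [  -0.05    -0.15     1.00]
Cofactors of I−A, C_ij = (−1)^(i+j)·(minor ij) (rows/columns in the sector order above):
  C_11 = (0.60)(1.00) − (0.00)(-0.15) = 0.6000
  C_12 = −[(-0.45)(1.00) − (0.00)(-0.05)] = 0.4500
  C_13 = (-0.45)(-0.15) − (0.60)(-0.05) = 0.0975
  C_21 = −[(-0.25)(1.00) − (-0.20)(-0.15)] = 0.2800
  C_22 = (0.90)(1.00) − (-0.20)(-0.05) = 0.8900
  C_23 = −[(0.90)(-0.15) − (-0.25)(-0.05)] = 0.1475
  C_31 = (-0.25)(0.00) − (-0.20)(0.60) = 0.1200
  C_32 = −[(0.90)(0.00) − (-0.20)(-0.45)] = 0.0900
  C_33 = (0.90)(0.60) − (-0.25)(-0.45) = 0.4275
det(I−A) = Σ_j (I−A)_1j·C_1j = (0.90)(0.6000) + (-0.25)(0.4500) + (-0.20)(0.0975) = 0.4080
adj(I−A) = Cᵀ =
  [ 0.6000   0.2800   0.1200]
  [ 0.4500   0.8900   0.0900]
  [ 0.0975   0.1475   0.4275]
(I − A)⁻¹ = adj(I−A) / det(I−A) ≈
  [   1.4706     0.6863     0.2941]
  [   1.1029     2.1814     0.2206]
  [   0.2390     0.3615     1.0478]
First solve x = (I − A)⁻¹ d = adj(I−A)·d / det(I−A); in particular x_1 = (0.6000·300 + 0.2800·500 + 0.1200·475) / 0.4080 = 377.00 / 0.4080 ≈ 924.0196.
Intermediate flow from 1 to 1: z_11 = a_11 · x_1 = 0.10 × 377.00 / 0.4080 = 37.70 / 0.4080 ≈ 92.40.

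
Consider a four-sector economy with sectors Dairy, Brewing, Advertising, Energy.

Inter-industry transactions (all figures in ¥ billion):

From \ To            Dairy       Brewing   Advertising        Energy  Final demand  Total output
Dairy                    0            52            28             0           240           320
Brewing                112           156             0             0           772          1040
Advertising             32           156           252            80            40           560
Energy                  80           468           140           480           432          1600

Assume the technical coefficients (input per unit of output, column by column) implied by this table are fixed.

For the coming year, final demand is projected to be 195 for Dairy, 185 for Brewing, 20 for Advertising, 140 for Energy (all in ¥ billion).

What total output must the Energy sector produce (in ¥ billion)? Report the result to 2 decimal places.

Technical coefficients a_ij = z_ij / X_j:
  a_11 = 0/320 = 0.00, a_21 = 112/320 = 0.35, a_31 = 32/320 = 0.10, a_41 = 80/320 = 0.25
  a_12 = 52/1040 = 0.05, a_22 = 156/1040 = 0.15, a_32 = 156/1040 = 0.15, a_42 = 468/1040 = 0.45
  a_13 = 28/560 = 0.05, a_23 = 0/560 = 0.00, a_33 = 252/560 = 0.45, a_43 = 140/560 = 0.25
  a_14 = 0/1600 = 0.00, a_24 = 0/1600 = 0.00, a_34 = 80/1600 = 0.05, a_44 = 480/1600 = 0.30
I − A =
  [   1.00    -0.05    -0.05     0.00]
  [  -0.35     0.85     0.00     0.00]
  [  -0.10    -0.15     0.55    -0.05]
  [  -0.25    -0.45    -0.25     0.70]
Compute the cofactors C_ij = (−1)^(i+j)·(3×3 minor ij) of I−A; the adjugate is their transpose:
adj(I−A) = Cᵀ =
  [ 0.316625   0.025000   0.029750   0.002125]
  [ 0.130375   0.368375   0.012250   0.000875]
  [ 0.114750   0.131625   0.582750   0.041625]
  [ 0.237875   0.292750   0.226625   0.451000]
det(I−A) = Σ_j (I−A)_1j·C_1j = (1.00)(0.316625) + (-0.05)(0.130375) + (-0.05)(0.114750) + (0.00)(0.237875) = 0.30436875
(I − A)⁻¹ = adj(I−A) / det(I−A) ≈
  [   1.0403     0.0821     0.0977     0.0070]
  [   0.4283     1.2103     0.0402     0.0029]
  [   0.3770     0.4325     1.9146     0.1368]
  [   0.7815     0.9618     0.7446     1.4818]
x = (I − A)⁻¹ d = adj(I−A)·d / det(I−A), with det(I−A) = 0.30436875:
  x_1 = (0.316625·195 + 0.025000·185 + 0.029750·20 + 0.002125·140) / 0.30436875 = 67.259375 / 0.30436875 ≈ 220.98
  x_2 = (0.130375·195 + 0.368375·185 + 0.012250·20 + 0.000875·140) / 0.30436875 = 93.94 / 0.30436875 ≈ 308.64
  x_3 = (0.114750·195 + 0.131625·185 + 0.582750·20 + 0.041625·140) / 0.30436875 = 64.209375 / 0.30436875 ≈ 210.96
  x_4 = (0.237875·195 + 0.292750·185 + 0.226625·20 + 0.451000·140) / 0.30436875 = 168.216875 / 0.30436875 ≈ 552.67

x_4 = 552.67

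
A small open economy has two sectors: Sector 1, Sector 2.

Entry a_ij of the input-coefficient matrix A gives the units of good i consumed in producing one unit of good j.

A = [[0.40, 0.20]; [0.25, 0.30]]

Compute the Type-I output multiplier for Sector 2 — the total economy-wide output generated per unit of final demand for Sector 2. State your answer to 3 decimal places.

m_2 = 2.162

I − A =
  [   0.60    -0.20]
  [  -0.25     0.70]
det(I−A) = (0.60)(0.70) − (-0.20)(-0.25) = 0.3700
adj(I−A) = [[0.70, 0.20], [0.25, 0.60]]
(I − A)⁻¹ = adj(I−A) / det(I−A) ≈
  [   1.8919     0.5405]
  [   0.6757     1.6216]
The output multiplier for sector j is the column-j sum of the Leontief inverse (I − A)⁻¹ = adj(I−A) / det(I−A).
Column 2 of adj(I−A): (0.20, 0.60); det(I−A) = 0.3700.
m_2 = (0.20 + 0.60) / 0.3700 = 0.80 / 0.3700 ≈ 2.162.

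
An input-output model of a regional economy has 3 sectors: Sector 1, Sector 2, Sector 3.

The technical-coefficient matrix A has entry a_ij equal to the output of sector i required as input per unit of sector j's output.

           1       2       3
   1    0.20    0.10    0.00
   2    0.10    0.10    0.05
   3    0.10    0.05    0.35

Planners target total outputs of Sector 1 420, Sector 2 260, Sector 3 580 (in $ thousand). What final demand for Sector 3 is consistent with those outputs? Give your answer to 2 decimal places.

I − A =
  [   0.80    -0.10     0.00]
  [  -0.10     0.90    -0.05]
  [  -0.10    -0.05     0.65]
d = (I − A) x:
  d_1 = (+0.80)·420 + (-0.10)·260 + (+0.00)·580 = 310.00
  d_2 = (-0.10)·420 + (+0.90)·260 + (-0.05)·580 = 163.00
  d_3 = (-0.10)·420 + (-0.05)·260 + (+0.65)·580 = 322.00

d_3 = 322.00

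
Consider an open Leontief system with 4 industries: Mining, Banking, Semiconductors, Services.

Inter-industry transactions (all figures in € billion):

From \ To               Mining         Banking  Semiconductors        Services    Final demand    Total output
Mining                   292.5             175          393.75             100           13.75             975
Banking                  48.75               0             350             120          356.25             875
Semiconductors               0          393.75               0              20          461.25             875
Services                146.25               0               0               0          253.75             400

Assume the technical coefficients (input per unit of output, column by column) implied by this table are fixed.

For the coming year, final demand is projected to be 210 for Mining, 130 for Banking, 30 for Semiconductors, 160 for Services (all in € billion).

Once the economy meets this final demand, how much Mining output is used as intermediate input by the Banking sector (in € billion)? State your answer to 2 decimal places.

Technical coefficients a_ij = z_ij / X_j:
  a_11 = 292.5/975 = 0.30, a_21 = 48.75/975 = 0.05, a_31 = 0/975 = 0.00, a_41 = 146.25/975 = 0.15
  a_12 = 175/875 = 0.20, a_22 = 0/875 = 0.00, a_32 = 393.75/875 = 0.45, a_42 = 0/875 = 0.00
  a_13 = 393.75/875 = 0.45, a_23 = 350/875 = 0.40, a_33 = 0/875 = 0.00, a_43 = 0/875 = 0.00
  a_14 = 100/400 = 0.25, a_24 = 120/400 = 0.30, a_34 = 20/400 = 0.05, a_44 = 0/400 = 0.00
I − A =
  [   0.70    -0.20    -0.45    -0.25]
  [  -0.05     1.00    -0.40    -0.30]
  [   0.00    -0.45     1.00    -0.05]
  [  -0.15     0.00     0.00     1.00]
Compute the cofactors C_ij = (−1)^(i+j)·(3×3 minor ij) of I−A; the adjugate is their transpose:
adj(I−A) = Cᵀ =
  [ 0.820000   0.402500   0.530000   0.352250]
  [ 0.098000   0.659125   0.307750   0.237625]
  [ 0.050250   0.299625   0.643500   0.134625]
  [ 0.123000   0.060375   0.079500   0.553875]
det(I−A) = Σ_j (I−A)_1j·C_1j = (0.70)(0.820000) + (-0.20)(0.098000) + (-0.45)(0.050250) + (-0.25)(0.123000) = 0.5010375
(I − A)⁻¹ = adj(I−A) / det(I−A) ≈
  [   1.6366     0.8033     1.0578     0.7030]
  [   0.1956     1.3155     0.6142     0.4743]
  [   0.1003     0.5980     1.2843     0.2687]
  [   0.2455     0.1205     0.1587     1.1055]
First solve x = (I − A)⁻¹ d = adj(I−A)·d / det(I−A); in particular x_2 = (0.098000·210 + 0.659125·130 + 0.307750·30 + 0.237625·160) / 0.5010375 = 153.51875 / 0.5010375 ≈ 306.4017.
Intermediate flow from 1 to 2: z_12 = a_12 · x_2 = 0.20 × 153.51875 / 0.5010375 = 30.70375 / 0.5010375 ≈ 61.28.

z_12 = 61.28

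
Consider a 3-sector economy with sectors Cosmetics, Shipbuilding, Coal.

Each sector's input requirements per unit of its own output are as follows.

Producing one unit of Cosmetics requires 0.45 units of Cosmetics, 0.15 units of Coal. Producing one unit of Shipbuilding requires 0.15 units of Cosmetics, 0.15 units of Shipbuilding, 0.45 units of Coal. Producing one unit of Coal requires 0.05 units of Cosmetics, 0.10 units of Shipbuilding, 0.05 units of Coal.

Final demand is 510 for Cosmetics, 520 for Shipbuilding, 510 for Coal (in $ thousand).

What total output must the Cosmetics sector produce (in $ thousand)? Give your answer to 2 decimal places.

x_1 = 1227.02

I − A =
  [   0.55    -0.15    -0.05]
  [   0.00     0.85    -0.10]
  [  -0.15    -0.45     0.95]
Cofactors of I−A, C_ij = (−1)^(i+j)·(minor ij) (rows/columns in the sector order above):
  C_11 = (0.85)(0.95) − (-0.10)(-0.45) = 0.7625
  C_12 = −[(0.00)(0.95) − (-0.10)(-0.15)] = 0.0150
  C_13 = (0.00)(-0.45) − (0.85)(-0.15) = 0.1275
  C_21 = −[(-0.15)(0.95) − (-0.05)(-0.45)] = 0.1650
  C_22 = (0.55)(0.95) − (-0.05)(-0.15) = 0.5150
  C_23 = −[(0.55)(-0.45) − (-0.15)(-0.15)] = 0.2700
  C_31 = (-0.15)(-0.10) − (-0.05)(0.85) = 0.0575
  C_32 = −[(0.55)(-0.10) − (-0.05)(0.00)] = 0.0550
  C_33 = (0.55)(0.85) − (-0.15)(0.00) = 0.4675
det(I−A) = Σ_j (I−A)_1j·C_1j = (0.55)(0.7625) + (-0.15)(0.0150) + (-0.05)(0.1275) = 0.41075
adj(I−A) = Cᵀ =
  [ 0.7625   0.1650   0.0575]
  [ 0.0150   0.5150   0.0550]
  [ 0.1275   0.2700   0.4675]
(I − A)⁻¹ = adj(I−A) / det(I−A) ≈
  [   1.8564     0.4017     0.1400]
  [   0.0365     1.2538     0.1339]
  [   0.3104     0.6573     1.1382]
x = (I − A)⁻¹ d = adj(I−A)·d / det(I−A), with det(I−A) = 0.41075:
  x_1 = (0.7625·510 + 0.1650·520 + 0.0575·510) / 0.41075 = 504.00 / 0.41075 ≈ 1227.02
  x_2 = (0.0150·510 + 0.5150·520 + 0.0550·510) / 0.41075 = 303.50 / 0.41075 ≈ 738.89
  x_3 = (0.1275·510 + 0.2700·520 + 0.4675·510) / 0.41075 = 443.85 / 0.41075 ≈ 1080.58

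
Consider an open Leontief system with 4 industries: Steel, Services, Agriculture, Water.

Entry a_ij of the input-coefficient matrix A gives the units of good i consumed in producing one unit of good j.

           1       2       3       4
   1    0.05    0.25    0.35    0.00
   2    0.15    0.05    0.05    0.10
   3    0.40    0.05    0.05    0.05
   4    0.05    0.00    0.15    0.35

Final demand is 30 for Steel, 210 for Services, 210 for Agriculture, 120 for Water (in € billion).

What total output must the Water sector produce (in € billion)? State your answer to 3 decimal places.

I − A =
  [   0.95    -0.25    -0.35     0.00]
  [  -0.15     0.95    -0.05    -0.10]
  [  -0.40    -0.05     0.95    -0.05]
  [  -0.05     0.00    -0.15     0.65]
Compute the cofactors C_ij = (−1)^(i+j)·(3×3 minor ij) of I−A; the adjugate is their transpose:
adj(I−A) = Cᵀ =
  [ 0.577125   0.163875   0.228000   0.042750]
  [ 0.115375   0.487625   0.081000   0.081250]
  [ 0.254500   0.096500   0.561000   0.058000]
  [ 0.103125   0.034875   0.147000   0.678750]
det(I−A) = Σ_j (I−A)_1j·C_1j = (0.95)(0.577125) + (-0.25)(0.115375) + (-0.35)(0.254500) + (0.00)(0.103125) = 0.43035
(I − A)⁻¹ = adj(I−A) / det(I−A) ≈
  [   1.3411     0.3808     0.5298     0.0993]
  [   0.2681     1.1331     0.1882     0.1888]
  [   0.5914     0.2242     1.3036     0.1348]
  [   0.2396     0.0810     0.3416     1.5772]
x = (I − A)⁻¹ d = adj(I−A)·d / det(I−A), with det(I−A) = 0.43035:
  x_1 = (0.577125·30 + 0.163875·210 + 0.228000·210 + 0.042750·120) / 0.43035 = 104.7375 / 0.43035 ≈ 243.377
  x_2 = (0.115375·30 + 0.487625·210 + 0.081000·210 + 0.081250·120) / 0.43035 = 132.6225 / 0.43035 ≈ 308.174
  x_3 = (0.254500·30 + 0.096500·210 + 0.561000·210 + 0.058000·120) / 0.43035 = 152.67 / 0.43035 ≈ 354.758
  x_4 = (0.103125·30 + 0.034875·210 + 0.147000·210 + 0.678750·120) / 0.43035 = 122.7375 / 0.43035 ≈ 285.204

x_4 = 285.204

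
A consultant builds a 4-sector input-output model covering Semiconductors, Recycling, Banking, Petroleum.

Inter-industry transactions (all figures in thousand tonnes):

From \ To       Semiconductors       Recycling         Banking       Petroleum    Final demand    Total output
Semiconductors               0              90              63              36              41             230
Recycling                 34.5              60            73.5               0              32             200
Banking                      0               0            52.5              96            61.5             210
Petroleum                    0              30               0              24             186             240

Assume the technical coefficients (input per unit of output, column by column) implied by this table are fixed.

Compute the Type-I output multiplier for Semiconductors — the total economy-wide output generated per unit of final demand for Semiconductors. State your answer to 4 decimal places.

Technical coefficients a_ij = z_ij / X_j:
  a_11 = 0/230 = 0.00, a_21 = 34.5/230 = 0.15, a_31 = 0/230 = 0.00, a_41 = 0/230 = 0.00
  a_12 = 90/200 = 0.45, a_22 = 60/200 = 0.30, a_32 = 0/200 = 0.00, a_42 = 30/200 = 0.15
  a_13 = 63/210 = 0.30, a_23 = 73.5/210 = 0.35, a_33 = 52.5/210 = 0.25, a_43 = 0/210 = 0.00
  a_14 = 36/240 = 0.15, a_24 = 0/240 = 0.00, a_34 = 96/240 = 0.40, a_44 = 24/240 = 0.10
I − A =
  [   1.00    -0.45    -0.30    -0.15]
  [  -0.15     0.70    -0.35     0.00]
  [   0.00     0.00     0.75    -0.40]
  [   0.00    -0.15     0.00     0.90]
Compute the cofactors C_ij = (−1)^(i+j)·(3×3 minor ij) of I−A; the adjugate is their transpose:
adj(I−A) = Cᵀ =
  [ 0.451500   0.338625   0.338625   0.225750]
  [ 0.101250   0.675000   0.355500   0.174875]
  [ 0.009000   0.060000   0.565875   0.253000]
  [ 0.016875   0.112500   0.059250   0.474375]
det(I−A) = Σ_j (I−A)_1j·C_1j = (1.00)(0.451500) + (-0.45)(0.101250) + (-0.30)(0.009000) + (-0.15)(0.016875) = 0.40070625
(I − A)⁻¹ = adj(I−A) / det(I−A) ≈
  [   1.12676     0.84507     0.84507     0.56338]
  [   0.25268     1.68453     0.88718     0.43642]
  [   0.02246     0.14974     1.41219     0.63139]
  [   0.04211     0.28075     0.14786     1.18385]
The output multiplier for sector j is the column-j sum of the Leontief inverse (I − A)⁻¹ = adj(I−A) / det(I−A).
Column 1 of adj(I−A): (0.451500, 0.101250, 0.009000, 0.016875); det(I−A) = 0.40070625.
m_1 = (0.451500 + 0.101250 + 0.009000 + 0.016875) / 0.40070625 = 0.578625 / 0.40070625 ≈ 1.4440.

m_1 = 1.4440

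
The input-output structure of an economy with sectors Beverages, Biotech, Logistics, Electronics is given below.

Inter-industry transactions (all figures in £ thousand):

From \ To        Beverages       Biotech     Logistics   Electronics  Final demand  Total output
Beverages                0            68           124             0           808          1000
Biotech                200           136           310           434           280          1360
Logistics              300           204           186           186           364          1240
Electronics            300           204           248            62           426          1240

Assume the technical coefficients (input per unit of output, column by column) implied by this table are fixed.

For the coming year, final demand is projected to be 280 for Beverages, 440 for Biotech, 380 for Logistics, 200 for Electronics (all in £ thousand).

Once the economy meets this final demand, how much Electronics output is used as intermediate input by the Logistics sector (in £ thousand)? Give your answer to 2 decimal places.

Technical coefficients a_ij = z_ij / X_j:
  a_11 = 0/1000 = 0.00, a_21 = 200/1000 = 0.20, a_31 = 300/1000 = 0.30, a_41 = 300/1000 = 0.30
  a_12 = 68/1360 = 0.05, a_22 = 136/1360 = 0.10, a_32 = 204/1360 = 0.15, a_42 = 204/1360 = 0.15
  a_13 = 124/1240 = 0.10, a_23 = 310/1240 = 0.25, a_33 = 186/1240 = 0.15, a_43 = 248/1240 = 0.20
  a_14 = 0/1240 = 0.00, a_24 = 434/1240 = 0.35, a_34 = 186/1240 = 0.15, a_44 = 62/1240 = 0.05
I − A =
  [   1.00    -0.05    -0.10     0.00]
  [  -0.20     0.90    -0.25    -0.35]
  [  -0.30    -0.15     0.85    -0.15]
  [  -0.30    -0.15    -0.20     0.95]
Compute the cofactors C_ij = (−1)^(i+j)·(3×3 minor ij) of I−A; the adjugate is their transpose:
adj(I−A) = Cᵀ =
  [ 0.603375   0.055375   0.095625   0.035500]
  [ 0.348250   0.744500   0.337000   0.327500]
  [ 0.330000   0.181500   0.787750   0.191250]
  [ 0.315000   0.173250   0.249250   0.685250]
det(I−A) = Σ_j (I−A)_1j·C_1j = (1.00)(0.603375) + (-0.05)(0.348250) + (-0.10)(0.330000) + (0.00)(0.315000) = 0.5529625
(I − A)⁻¹ = adj(I−A) / det(I−A) ≈
  [   1.0912     0.1001     0.1729     0.0642]
  [   0.6298     1.3464     0.6094     0.5923]
  [   0.5968     0.3282     1.4246     0.3459]
  [   0.5697     0.3133     0.4508     1.2392]
First solve x = (I − A)⁻¹ d = adj(I−A)·d / det(I−A); in particular x_3 = (0.330000·280 + 0.181500·440 + 0.787750·380 + 0.191250·200) / 0.5529625 = 509.855 / 0.5529625 ≈ 922.0426.
Intermediate flow from 4 to 3: z_43 = a_43 · x_3 = 0.20 × 509.855 / 0.5529625 = 101.971 / 0.5529625 ≈ 184.41.

z_43 = 184.41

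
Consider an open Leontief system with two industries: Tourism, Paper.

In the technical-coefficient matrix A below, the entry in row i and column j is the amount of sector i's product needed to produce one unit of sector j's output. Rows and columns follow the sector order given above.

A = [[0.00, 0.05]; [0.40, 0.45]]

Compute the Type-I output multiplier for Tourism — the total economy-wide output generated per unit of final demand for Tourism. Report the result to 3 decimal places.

I − A =
  [   1.00    -0.05]
  [  -0.40     0.55]
det(I−A) = (1.00)(0.55) − (-0.05)(-0.40) = 0.5300
adj(I−A) = [[0.55, 0.05], [0.40, 1.00]]
(I − A)⁻¹ = adj(I−A) / det(I−A) ≈
  [   1.0377     0.0943]
  [   0.7547     1.8868]
The output multiplier for sector j is the column-j sum of the Leontief inverse (I − A)⁻¹ = adj(I−A) / det(I−A).
Column 1 of adj(I−A): (0.55, 0.40); det(I−A) = 0.5300.
m_1 = (0.55 + 0.40) / 0.5300 = 0.95 / 0.5300 ≈ 1.792.

m_1 = 1.792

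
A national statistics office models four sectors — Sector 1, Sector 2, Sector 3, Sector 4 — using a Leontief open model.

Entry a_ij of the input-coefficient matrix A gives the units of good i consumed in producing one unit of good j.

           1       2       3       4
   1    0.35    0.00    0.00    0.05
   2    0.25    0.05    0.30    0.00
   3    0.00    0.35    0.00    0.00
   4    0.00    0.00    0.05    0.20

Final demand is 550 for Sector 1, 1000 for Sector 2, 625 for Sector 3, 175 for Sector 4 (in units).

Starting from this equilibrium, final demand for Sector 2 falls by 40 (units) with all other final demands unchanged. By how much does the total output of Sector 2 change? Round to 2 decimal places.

Δx_2 = -47.36

I − A =
  [   0.65     0.00     0.00    -0.05]
  [  -0.25     0.95    -0.30     0.00]
  [   0.00    -0.35     1.00     0.00]
  [   0.00     0.00    -0.05     0.80]
Compute the cofactors C_ij = (−1)^(i+j)·(3×3 minor ij) of I−A; the adjugate is their transpose:
adj(I−A) = Cᵀ =
  [ 0.676000   0.000875   0.002375   0.042250]
  [ 0.200000   0.520000   0.156625   0.012500]
  [ 0.070000   0.182000   0.494000   0.004375]
  [ 0.004375   0.011375   0.030875   0.549250]
det(I−A) = Σ_j (I−A)_1j·C_1j = (0.65)(0.676000) + (0.00)(0.200000) + (0.00)(0.070000) + (-0.05)(0.004375) = 0.43918125
(I − A)⁻¹ = adj(I−A) / det(I−A) ≈
  [   1.5392     0.0020     0.0054     0.0962]
  [   0.4554     1.1840     0.3566     0.0285]
  [   0.1594     0.4144     1.1248     0.0100]
  [   0.0100     0.0259     0.0703     1.2506]
Δx = (I − A)⁻¹ Δd with Δd having -40 in the Sector 2 component and 0 elsewhere.
So Δx_2 = L_22 · (-40), where L_22 = adj(I−A)_22 / det(I−A) = 0.520000 / 0.43918125.
Δx_2 = 0.520000 × (-40) / 0.43918125 = -20.80 / 0.43918125 ≈ -47.36.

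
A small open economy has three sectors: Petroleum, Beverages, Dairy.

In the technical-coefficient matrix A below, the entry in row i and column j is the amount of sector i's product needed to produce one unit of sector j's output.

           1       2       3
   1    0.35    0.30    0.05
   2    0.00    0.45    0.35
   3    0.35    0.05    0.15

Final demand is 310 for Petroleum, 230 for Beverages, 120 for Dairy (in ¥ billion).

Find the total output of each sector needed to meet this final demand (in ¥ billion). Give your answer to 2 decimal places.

I − A =
  [   0.65    -0.30    -0.05]
  [   0.00     0.55    -0.35]
  [  -0.35    -0.05     0.85]
Cofactors of I−A, C_ij = (−1)^(i+j)·(minor ij) (rows/columns in the sector order above):
  C_11 = (0.55)(0.85) − (-0.35)(-0.05) = 0.4500
  C_12 = −[(0.00)(0.85) − (-0.35)(-0.35)] = 0.1225
  C_13 = (0.00)(-0.05) − (0.55)(-0.35) = 0.1925
  C_21 = −[(-0.30)(0.85) − (-0.05)(-0.05)] = 0.2575
  C_22 = (0.65)(0.85) − (-0.05)(-0.35) = 0.5350
  C_23 = −[(0.65)(-0.05) − (-0.30)(-0.35)] = 0.1375
  C_31 = (-0.30)(-0.35) − (-0.05)(0.55) = 0.1325
  C_32 = −[(0.65)(-0.35) − (-0.05)(0.00)] = 0.2275
  C_33 = (0.65)(0.55) − (-0.30)(0.00) = 0.3575
det(I−A) = Σ_j (I−A)_1j·C_1j = (0.65)(0.4500) + (-0.30)(0.1225) + (-0.05)(0.1925) = 0.246125
adj(I−A) = Cᵀ =
  [ 0.4500   0.2575   0.1325]
  [ 0.1225   0.5350   0.2275]
  [ 0.1925   0.1375   0.3575]
(I − A)⁻¹ = adj(I−A) / det(I−A) ≈
  [   1.8283     1.0462     0.5383]
  [   0.4977     2.1737     0.9243]
  [   0.7821     0.5587     1.4525]
x = (I − A)⁻¹ d = adj(I−A)·d / det(I−A), with det(I−A) = 0.246125:
  x_1 = (0.4500·310 + 0.2575·230 + 0.1325·120) / 0.246125 = 214.625 / 0.246125 ≈ 872.02
  x_2 = (0.1225·310 + 0.5350·230 + 0.2275·120) / 0.246125 = 188.325 / 0.246125 ≈ 765.16
  x_3 = (0.1925·310 + 0.1375·230 + 0.3575·120) / 0.246125 = 134.20 / 0.246125 ≈ 545.25

x_1 = 872.02, x_2 = 765.16, x_3 = 545.25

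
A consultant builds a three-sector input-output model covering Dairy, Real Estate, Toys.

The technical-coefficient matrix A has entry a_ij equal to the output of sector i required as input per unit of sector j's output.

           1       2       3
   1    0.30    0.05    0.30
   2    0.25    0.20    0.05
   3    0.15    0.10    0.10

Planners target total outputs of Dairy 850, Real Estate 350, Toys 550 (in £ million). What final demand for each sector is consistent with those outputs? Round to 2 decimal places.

I − A =
  [   0.70    -0.05    -0.30]
  [  -0.25     0.80    -0.05]
  [  -0.15    -0.10     0.90]
d = (I − A) x:
  d_1 = (+0.70)·850 + (-0.05)·350 + (-0.30)·550 = 412.50
  d_2 = (-0.25)·850 + (+0.80)·350 + (-0.05)·550 = 40.00
  d_3 = (-0.15)·850 + (-0.10)·350 + (+0.90)·550 = 332.50

d_1 = 412.50, d_2 = 40.00, d_3 = 332.50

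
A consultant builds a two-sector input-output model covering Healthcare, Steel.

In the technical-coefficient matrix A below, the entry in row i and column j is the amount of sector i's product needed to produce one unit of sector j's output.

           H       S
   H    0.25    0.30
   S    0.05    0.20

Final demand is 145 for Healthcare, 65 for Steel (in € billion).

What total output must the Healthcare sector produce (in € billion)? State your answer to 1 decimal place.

x_H = 231.6

I − A =
  [   0.75    -0.30]
  [  -0.05     0.80]
det(I−A) = (0.75)(0.80) − (-0.30)(-0.05) = 0.5850
adj(I−A) = [[0.80, 0.30], [0.05, 0.75]]
(I − A)⁻¹ = adj(I−A) / det(I−A) ≈
  [   1.3675     0.5128]
  [   0.0855     1.2821]
x = (I − A)⁻¹ d = adj(I−A)·d / det(I−A), with det(I−A) = 0.5850:
  x_H = (0.80·145 + 0.30·65) / 0.5850 = 135.50 / 0.5850 ≈ 231.6
  x_S = (0.05·145 + 0.75·65) / 0.5850 = 56.00 / 0.5850 ≈ 95.7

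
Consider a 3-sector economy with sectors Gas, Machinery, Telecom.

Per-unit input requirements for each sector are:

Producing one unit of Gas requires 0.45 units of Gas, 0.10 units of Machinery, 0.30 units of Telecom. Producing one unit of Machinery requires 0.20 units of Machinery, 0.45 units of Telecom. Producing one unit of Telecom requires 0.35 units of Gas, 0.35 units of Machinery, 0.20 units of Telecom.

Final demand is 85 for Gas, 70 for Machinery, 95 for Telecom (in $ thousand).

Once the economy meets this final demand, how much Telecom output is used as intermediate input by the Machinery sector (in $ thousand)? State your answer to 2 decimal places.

I − A =
  [   0.55     0.00    -0.35]
  [  -0.10     0.80    -0.35]
  [  -0.30    -0.45     0.80]
Cofactors of I−A, C_ij = (−1)^(i+j)·(minor ij) (rows/columns in the sector order above):
  C_11 = (0.80)(0.80) − (-0.35)(-0.45) = 0.4825
  C_12 = −[(-0.10)(0.80) − (-0.35)(-0.30)] = 0.1850
  C_13 = (-0.10)(-0.45) − (0.80)(-0.30) = 0.2850
  C_21 = −[(0.00)(0.80) − (-0.35)(-0.45)] = 0.1575
  C_22 = (0.55)(0.80) − (-0.35)(-0.30) = 0.3350
  C_23 = −[(0.55)(-0.45) − (0.00)(-0.30)] = 0.2475
  C_31 = (0.00)(-0.35) − (-0.35)(0.80) = 0.2800
  C_32 = −[(0.55)(-0.35) − (-0.35)(-0.10)] = 0.2275
  C_33 = (0.55)(0.80) − (0.00)(-0.10) = 0.4400
det(I−A) = Σ_j (I−A)_1j·C_1j = (0.55)(0.4825) + (0.00)(0.1850) + (-0.35)(0.2850) = 0.165625
adj(I−A) = Cᵀ =
  [ 0.4825   0.1575   0.2800]
  [ 0.1850   0.3350   0.2275]
  [ 0.2850   0.2475   0.4400]
(I − A)⁻¹ = adj(I−A) / det(I−A) ≈
  [   2.9132     0.9509     1.6906]
  [   1.1170     2.0226     1.3736]
  [   1.7208     1.4943     2.6566]
First solve x = (I − A)⁻¹ d = adj(I−A)·d / det(I−A); in particular x_M = (0.1850·85 + 0.3350·70 + 0.2275·95) / 0.165625 = 60.7875 / 0.165625 ≈ 367.0189.
Intermediate flow from T to M: z_TM = a_TM · x_M = 0.45 × 60.7875 / 0.165625 = 27.354375 / 0.165625 ≈ 165.16.

z_TM = 165.16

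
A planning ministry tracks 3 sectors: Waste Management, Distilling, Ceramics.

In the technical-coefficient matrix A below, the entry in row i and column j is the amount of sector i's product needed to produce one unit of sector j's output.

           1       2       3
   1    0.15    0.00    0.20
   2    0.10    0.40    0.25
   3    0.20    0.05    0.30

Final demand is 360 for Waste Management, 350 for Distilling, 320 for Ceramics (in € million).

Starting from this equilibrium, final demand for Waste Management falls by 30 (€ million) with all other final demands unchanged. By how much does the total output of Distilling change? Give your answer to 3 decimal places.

Δx_2 = -11.202

I − A =
  [   0.85     0.00    -0.20]
  [  -0.10     0.60    -0.25]
  [  -0.20    -0.05     0.70]
Cofactors of I−A, C_ij = (−1)^(i+j)·(minor ij) (rows/columns in the sector order above):
  C_11 = (0.60)(0.70) − (-0.25)(-0.05) = 0.4075
  C_12 = −[(-0.10)(0.70) − (-0.25)(-0.20)] = 0.1200
  C_13 = (-0.10)(-0.05) − (0.60)(-0.20) = 0.1250
  C_21 = −[(0.00)(0.70) − (-0.20)(-0.05)] = 0.0100
  C_22 = (0.85)(0.70) − (-0.20)(-0.20) = 0.5550
  C_23 = −[(0.85)(-0.05) − (0.00)(-0.20)] = 0.0425
  C_31 = (0.00)(-0.25) − (-0.20)(0.60) = 0.1200
  C_32 = −[(0.85)(-0.25) − (-0.20)(-0.10)] = 0.2325
  C_33 = (0.85)(0.60) − (0.00)(-0.10) = 0.5100
det(I−A) = Σ_j (I−A)_1j·C_1j = (0.85)(0.4075) + (0.00)(0.1200) + (-0.20)(0.1250) = 0.321375
adj(I−A) = Cᵀ =
  [ 0.4075   0.0100   0.1200]
  [ 0.1200   0.5550   0.2325]
  [ 0.1250   0.0425   0.5100]
(I − A)⁻¹ = adj(I−A) / det(I−A) ≈
  [   1.2680     0.0311     0.3734]
  [   0.3734     1.7270     0.7235]
  [   0.3890     0.1322     1.5869]
Δx = (I − A)⁻¹ Δd with Δd having -30 in the Waste Management component and 0 elsewhere.
So Δx_2 = L_21 · (-30), where L_21 = adj(I−A)_21 / det(I−A) = 0.1200 / 0.321375.
Δx_2 = 0.1200 × (-30) / 0.321375 = -3.60 / 0.321375 ≈ -11.202.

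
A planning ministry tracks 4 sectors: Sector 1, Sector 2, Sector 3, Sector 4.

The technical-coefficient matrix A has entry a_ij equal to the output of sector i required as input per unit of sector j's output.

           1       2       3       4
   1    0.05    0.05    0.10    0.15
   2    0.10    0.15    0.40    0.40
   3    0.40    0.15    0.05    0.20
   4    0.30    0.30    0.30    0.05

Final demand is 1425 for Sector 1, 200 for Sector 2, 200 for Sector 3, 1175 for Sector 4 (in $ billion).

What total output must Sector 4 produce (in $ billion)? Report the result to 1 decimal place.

I − A =
  [   0.95    -0.05    -0.10    -0.15]
  [  -0.10     0.85    -0.40    -0.40]
  [  -0.40    -0.15     0.95    -0.20]
  [  -0.30    -0.30    -0.30     0.95]
Compute the cofactors C_ij = (−1)^(i+j)·(3×3 minor ij) of I−A; the adjugate is their transpose:
adj(I−A) = Cᵀ =
  [ 0.503125   0.111875   0.150000   0.158125]
  [ 0.422250   0.695625   0.483000   0.461250]
  [ 0.364250   0.225625   0.599625   0.278750]
  [ 0.407250   0.326250   0.389250   0.661875]
det(I−A) = Σ_j (I−A)_1j·C_1j = (0.95)(0.503125) + (-0.05)(0.422250) + (-0.10)(0.364250) + (-0.15)(0.407250) = 0.35934375
(I − A)⁻¹ = adj(I−A) / det(I−A) ≈
  [   1.4001     0.3113     0.4174     0.4400]
  [   1.1751     1.9358     1.3441     1.2836]
  [   1.0137     0.6279     1.6687     0.7757]
  [   1.1333     0.9079     1.0832     1.8419]
x = (I − A)⁻¹ d = adj(I−A)·d / det(I−A), with det(I−A) = 0.35934375:
  x_1 = (0.503125·1425 + 0.111875·200 + 0.150000·200 + 0.158125·1175) / 0.35934375 = 955.125 / 0.35934375 ≈ 2658.0
  x_2 = (0.422250·1425 + 0.695625·200 + 0.483000·200 + 0.461250·1175) / 0.35934375 = 1379.40 / 0.35934375 ≈ 3838.7
  x_3 = (0.364250·1425 + 0.225625·200 + 0.599625·200 + 0.278750·1175) / 0.35934375 = 1011.6375 / 0.35934375 ≈ 2815.2
  x_4 = (0.407250·1425 + 0.326250·200 + 0.389250·200 + 0.661875·1175) / 0.35934375 = 1501.134375 / 0.35934375 ≈ 4177.4

x_4 = 4177.4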